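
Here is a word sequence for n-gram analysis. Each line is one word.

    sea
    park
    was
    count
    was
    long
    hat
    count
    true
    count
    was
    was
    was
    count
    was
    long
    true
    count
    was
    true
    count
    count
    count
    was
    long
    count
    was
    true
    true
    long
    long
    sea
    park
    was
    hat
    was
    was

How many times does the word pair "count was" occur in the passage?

6

Scanning the 36 overlapping bigram windows for "count was":
  position 4–5: count was
  position 10–11: count was
  position 14–15: count was
  position 18–19: count was
  position 23–24: count was
  position 26–27: count was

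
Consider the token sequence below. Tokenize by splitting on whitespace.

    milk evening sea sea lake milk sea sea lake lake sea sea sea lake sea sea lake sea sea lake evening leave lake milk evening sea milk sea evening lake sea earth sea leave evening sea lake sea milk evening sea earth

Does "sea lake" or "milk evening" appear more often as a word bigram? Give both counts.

"sea lake": 6 occurrences
"milk evening": 3 occurrences

"sea lake" (6 vs 3)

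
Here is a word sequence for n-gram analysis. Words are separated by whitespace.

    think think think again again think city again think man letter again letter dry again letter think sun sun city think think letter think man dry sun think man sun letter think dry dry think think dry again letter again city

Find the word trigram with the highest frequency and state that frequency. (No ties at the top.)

"dry again letter", 2 times

Trigram frequencies (highest first):
  dry again letter: 2
  think think think: 1
  think think again: 1
  think again again: 1
  again again think: 1
  again think city: 1
  … (32 more, each ≤ 1)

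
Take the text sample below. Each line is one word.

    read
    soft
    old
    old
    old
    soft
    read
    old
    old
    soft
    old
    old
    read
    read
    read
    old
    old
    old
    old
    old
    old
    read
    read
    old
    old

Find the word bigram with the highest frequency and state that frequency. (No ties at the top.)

Bigram frequencies (highest first):
  old old: 10
  read old: 3
  read read: 3
  soft old: 2
  old soft: 2
  old read: 2
  … (2 more, each ≤ 1)

"old old", 10 times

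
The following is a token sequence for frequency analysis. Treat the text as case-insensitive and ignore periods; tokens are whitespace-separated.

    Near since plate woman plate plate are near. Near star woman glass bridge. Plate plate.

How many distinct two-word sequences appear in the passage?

15 tokens → 14 bigram windows in total.
Repeated bigrams (each contributes count−1 duplicates):
  plate plate: 2
1 duplicate windows → 14 − 1 = 13 distinct.

13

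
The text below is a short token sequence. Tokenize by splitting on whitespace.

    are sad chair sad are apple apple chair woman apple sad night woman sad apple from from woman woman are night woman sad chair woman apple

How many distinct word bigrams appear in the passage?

26 tokens → 25 bigram windows in total.
Repeated bigrams (each contributes count−1 duplicates):
  chair woman: 2
  night woman: 2
  sad chair: 2
  woman apple: 2
  woman sad: 2
5 duplicate windows → 25 − 5 = 20 distinct.

20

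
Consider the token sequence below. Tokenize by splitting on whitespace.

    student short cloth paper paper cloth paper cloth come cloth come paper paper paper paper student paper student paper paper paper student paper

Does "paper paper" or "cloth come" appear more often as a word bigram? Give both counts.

"paper paper": 6 occurrences
"cloth come": 2 occurrences

"paper paper" (6 vs 2)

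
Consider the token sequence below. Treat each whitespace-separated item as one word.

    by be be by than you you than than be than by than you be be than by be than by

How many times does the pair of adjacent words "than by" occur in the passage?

Scanning the 20 overlapping bigram windows for "than by":
  position 11–12: than by
  position 17–18: than by
  position 20–21: than by

3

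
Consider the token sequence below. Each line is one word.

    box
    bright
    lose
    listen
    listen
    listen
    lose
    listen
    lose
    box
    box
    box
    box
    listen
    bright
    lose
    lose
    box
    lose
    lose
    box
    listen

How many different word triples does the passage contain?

18

22 tokens → 20 trigram windows in total.
Repeated trigrams (each contributes count−1 duplicates):
  box box box: 2
  lose lose box: 2
2 duplicate windows → 20 − 2 = 18 distinct.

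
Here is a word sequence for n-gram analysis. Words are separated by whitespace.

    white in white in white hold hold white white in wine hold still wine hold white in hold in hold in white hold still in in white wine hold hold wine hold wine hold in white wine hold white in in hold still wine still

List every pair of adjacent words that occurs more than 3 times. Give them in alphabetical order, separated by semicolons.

Bigram counts meeting the condition (more than 3 times):
  in white: 5
  white in: 5
  wine hold: 6

in white; white in; wine hold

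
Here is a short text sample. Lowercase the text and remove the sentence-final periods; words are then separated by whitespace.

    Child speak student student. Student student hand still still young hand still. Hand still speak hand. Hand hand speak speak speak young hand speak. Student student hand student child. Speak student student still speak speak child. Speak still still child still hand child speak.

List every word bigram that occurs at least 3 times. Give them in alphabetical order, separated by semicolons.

Bigram counts meeting the condition (at least 3 times):
  child speak: 4
  hand still: 3
  speak speak: 3
  speak student: 3
  student student: 5

child speak; hand still; speak speak; speak student; student student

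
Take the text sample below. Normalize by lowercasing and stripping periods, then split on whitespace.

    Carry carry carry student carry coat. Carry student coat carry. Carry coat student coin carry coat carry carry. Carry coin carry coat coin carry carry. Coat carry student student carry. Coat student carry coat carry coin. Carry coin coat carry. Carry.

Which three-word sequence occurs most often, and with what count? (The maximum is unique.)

"carry coat carry", 4 times

Trigram frequencies (highest first):
  carry coat carry: 4
  student carry coat: 3
  coat carry carry: 3
  carry carry carry: 2
  coat carry student: 2
  carry carry coat: 2
  … (20 more, each ≤ 2)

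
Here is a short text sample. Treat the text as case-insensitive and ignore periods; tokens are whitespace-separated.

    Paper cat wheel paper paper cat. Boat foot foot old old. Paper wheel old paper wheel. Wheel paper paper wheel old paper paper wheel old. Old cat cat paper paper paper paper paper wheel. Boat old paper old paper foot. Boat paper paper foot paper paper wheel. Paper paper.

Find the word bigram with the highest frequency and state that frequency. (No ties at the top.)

Bigram frequencies (highest first):
  paper paper: 10
  paper wheel: 6
  old paper: 5
  wheel paper: 3
  wheel old: 3
  paper cat: 2
  … (17 more, each ≤ 2)

"paper paper", 10 times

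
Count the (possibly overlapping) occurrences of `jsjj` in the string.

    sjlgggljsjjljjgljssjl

Sliding a length-4 window over the 21 characters (18 positions):
  position 8–11: jsjj

1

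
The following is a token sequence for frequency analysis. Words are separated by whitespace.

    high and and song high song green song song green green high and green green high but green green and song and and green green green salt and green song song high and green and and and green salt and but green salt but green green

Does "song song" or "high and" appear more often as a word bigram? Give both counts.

"song song": 2 occurrences
"high and": 3 occurrences

"high and" (3 vs 2)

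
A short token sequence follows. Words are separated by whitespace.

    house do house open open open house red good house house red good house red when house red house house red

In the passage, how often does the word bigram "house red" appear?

5

Scanning the 20 overlapping bigram windows for "house red":
  position 7–8: house red
  position 11–12: house red
  position 14–15: house red
  position 17–18: house red
  position 20–21: house red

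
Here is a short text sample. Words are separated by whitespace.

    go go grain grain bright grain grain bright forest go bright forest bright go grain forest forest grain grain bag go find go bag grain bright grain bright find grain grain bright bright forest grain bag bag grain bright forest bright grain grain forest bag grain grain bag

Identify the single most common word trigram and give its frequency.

"grain grain bright", 3 times

Trigram frequencies (highest first):
  grain grain bright: 3
  grain bright grain: 2
  bright grain grain: 2
  grain bright forest: 2
  bright forest bright: 2
  grain grain bag: 2
  … (32 more, each ≤ 2)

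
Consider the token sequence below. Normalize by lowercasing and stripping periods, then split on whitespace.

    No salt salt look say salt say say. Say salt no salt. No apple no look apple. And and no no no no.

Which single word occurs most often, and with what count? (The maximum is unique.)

Unigram frequencies (highest first):
  no: 8
  salt: 5
  say: 4
  look: 2
  apple: 2
  and: 2

"no", 8 times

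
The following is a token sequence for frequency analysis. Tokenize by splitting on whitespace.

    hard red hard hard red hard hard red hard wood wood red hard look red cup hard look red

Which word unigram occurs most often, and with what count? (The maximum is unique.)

"hard", 8 times

Unigram frequencies (highest first):
  hard: 8
  red: 6
  wood: 2
  look: 2
  cup: 1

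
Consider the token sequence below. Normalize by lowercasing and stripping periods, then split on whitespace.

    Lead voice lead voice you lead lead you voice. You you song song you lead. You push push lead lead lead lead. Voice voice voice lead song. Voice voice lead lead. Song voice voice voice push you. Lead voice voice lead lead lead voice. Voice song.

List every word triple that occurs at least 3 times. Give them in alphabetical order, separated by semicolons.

lead lead lead; lead voice voice; voice voice lead

Trigram counts meeting the condition (at least 3 times):
  lead lead lead: 3
  lead voice voice: 3
  voice voice lead: 3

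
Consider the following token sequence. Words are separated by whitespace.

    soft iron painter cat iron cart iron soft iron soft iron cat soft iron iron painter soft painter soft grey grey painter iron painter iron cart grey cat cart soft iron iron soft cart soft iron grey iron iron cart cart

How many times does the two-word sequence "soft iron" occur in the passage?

6

Scanning the 40 overlapping bigram windows for "soft iron":
  position 1–2: soft iron
  position 8–9: soft iron
  position 10–11: soft iron
  position 13–14: soft iron
  position 30–31: soft iron
  position 35–36: soft iron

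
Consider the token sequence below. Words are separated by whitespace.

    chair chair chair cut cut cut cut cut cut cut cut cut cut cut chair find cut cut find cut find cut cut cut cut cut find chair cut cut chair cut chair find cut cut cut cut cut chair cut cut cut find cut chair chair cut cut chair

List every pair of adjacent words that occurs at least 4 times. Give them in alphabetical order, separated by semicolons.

chair cut; cut chair; cut cut; cut find; find cut

Bigram counts meeting the condition (at least 4 times):
  chair cut: 5
  cut chair: 6
  cut cut: 23
  cut find: 4
  find cut: 5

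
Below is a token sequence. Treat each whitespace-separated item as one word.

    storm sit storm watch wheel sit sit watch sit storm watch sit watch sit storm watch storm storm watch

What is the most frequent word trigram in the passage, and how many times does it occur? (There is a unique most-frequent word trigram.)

Trigram frequencies (highest first):
  sit storm watch: 3
  sit watch sit: 2
  watch sit storm: 2
  storm sit storm: 1
  storm watch wheel: 1
  watch wheel sit: 1
  … (7 more, each ≤ 1)

"sit storm watch", 3 times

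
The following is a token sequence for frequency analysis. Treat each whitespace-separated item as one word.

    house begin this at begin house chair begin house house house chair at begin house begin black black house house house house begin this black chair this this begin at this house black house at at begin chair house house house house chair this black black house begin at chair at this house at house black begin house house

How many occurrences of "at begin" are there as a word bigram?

Scanning the 58 overlapping bigram windows for "at begin":
  position 4–5: at begin
  position 13–14: at begin
  position 36–37: at begin

3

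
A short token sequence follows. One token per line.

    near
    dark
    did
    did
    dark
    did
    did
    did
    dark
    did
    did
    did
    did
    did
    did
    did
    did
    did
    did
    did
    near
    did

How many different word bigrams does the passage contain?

22 tokens → 21 bigram windows in total.
Repeated bigrams (each contributes count−1 duplicates):
  did did: 13
  dark did: 3
  did dark: 2
15 duplicate windows → 21 − 15 = 6 distinct.

6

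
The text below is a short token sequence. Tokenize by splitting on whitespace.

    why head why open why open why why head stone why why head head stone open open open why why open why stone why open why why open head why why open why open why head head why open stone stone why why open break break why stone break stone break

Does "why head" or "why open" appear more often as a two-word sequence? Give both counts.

"why head": 4 occurrences
"why open": 9 occurrences

"why open" (9 vs 4)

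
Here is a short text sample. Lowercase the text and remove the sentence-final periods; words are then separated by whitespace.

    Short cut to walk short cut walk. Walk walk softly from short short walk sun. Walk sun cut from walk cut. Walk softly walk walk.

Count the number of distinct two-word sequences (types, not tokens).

25 tokens → 24 bigram windows in total.
Repeated bigrams (each contributes count−1 duplicates):
  walk walk: 3
  cut walk: 2
  short cut: 2
  walk softly: 2
  walk sun: 2
6 duplicate windows → 24 − 6 = 18 distinct.

18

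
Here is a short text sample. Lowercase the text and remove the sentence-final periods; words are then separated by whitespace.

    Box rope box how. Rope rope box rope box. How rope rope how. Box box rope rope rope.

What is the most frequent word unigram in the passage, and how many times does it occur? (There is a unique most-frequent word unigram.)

Unigram frequencies (highest first):
  rope: 9
  box: 6
  how: 3

"rope", 9 times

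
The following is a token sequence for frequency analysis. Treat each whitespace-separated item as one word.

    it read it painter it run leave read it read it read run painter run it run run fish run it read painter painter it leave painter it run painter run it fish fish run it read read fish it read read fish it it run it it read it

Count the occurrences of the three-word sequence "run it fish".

Scanning the 48 overlapping trigram windows for "run it fish":
  position 31–33: run it fish

1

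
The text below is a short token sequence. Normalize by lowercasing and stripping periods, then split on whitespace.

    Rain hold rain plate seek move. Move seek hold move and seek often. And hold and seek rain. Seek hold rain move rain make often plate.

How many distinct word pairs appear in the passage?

26 tokens → 25 bigram windows in total.
Repeated bigrams (each contributes count−1 duplicates):
  and seek: 2
  hold rain: 2
  seek hold: 2
3 duplicate windows → 25 − 3 = 22 distinct.

22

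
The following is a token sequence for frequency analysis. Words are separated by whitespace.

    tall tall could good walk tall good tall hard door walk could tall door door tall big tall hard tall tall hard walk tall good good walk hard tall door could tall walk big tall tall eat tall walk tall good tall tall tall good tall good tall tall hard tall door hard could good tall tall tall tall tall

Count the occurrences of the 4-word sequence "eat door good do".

Scanning the 57 overlapping 4-gram windows for "eat door good do":
  (none found)

0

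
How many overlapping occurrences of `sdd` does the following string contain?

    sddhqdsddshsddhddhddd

Sliding a length-3 window over the 21 characters (19 positions):
  position 1–3: sdd
  position 7–9: sdd
  position 12–14: sdd

3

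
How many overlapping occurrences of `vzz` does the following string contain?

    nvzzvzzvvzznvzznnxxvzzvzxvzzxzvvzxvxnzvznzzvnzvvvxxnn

6

Sliding a length-3 window over the 53 characters (51 positions):
  position 2–4: vzz
  position 5–7: vzz
  position 9–11: vzz
  position 13–15: vzz
  position 20–22: vzz
  position 26–28: vzz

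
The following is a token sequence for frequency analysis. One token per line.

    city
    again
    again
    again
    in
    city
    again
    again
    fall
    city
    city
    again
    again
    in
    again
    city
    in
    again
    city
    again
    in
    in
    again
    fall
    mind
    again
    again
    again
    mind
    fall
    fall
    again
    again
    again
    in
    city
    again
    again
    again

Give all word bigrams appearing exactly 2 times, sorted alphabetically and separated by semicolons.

Bigram counts meeting the condition (exactly 2 times):
  again city: 2
  again fall: 2
  in city: 2

again city; again fall; in city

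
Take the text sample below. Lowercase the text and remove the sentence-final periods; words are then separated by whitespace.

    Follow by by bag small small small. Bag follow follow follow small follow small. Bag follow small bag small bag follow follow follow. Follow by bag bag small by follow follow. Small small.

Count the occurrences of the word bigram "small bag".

Scanning the 32 overlapping bigram windows for "small bag":
  position 7–8: small bag
  position 14–15: small bag
  position 17–18: small bag
  position 19–20: small bag

4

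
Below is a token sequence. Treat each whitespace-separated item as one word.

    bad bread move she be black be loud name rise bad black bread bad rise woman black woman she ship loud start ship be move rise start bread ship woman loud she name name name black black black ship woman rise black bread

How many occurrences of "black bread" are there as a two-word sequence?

2

Scanning the 42 overlapping bigram windows for "black bread":
  position 12–13: black bread
  position 42–43: black bread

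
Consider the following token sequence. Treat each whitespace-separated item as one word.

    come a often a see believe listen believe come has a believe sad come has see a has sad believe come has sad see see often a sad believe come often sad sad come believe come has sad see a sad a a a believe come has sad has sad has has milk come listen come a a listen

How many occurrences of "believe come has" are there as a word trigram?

4

Scanning the 57 overlapping trigram windows for "believe come has":
  position 8–10: believe come has
  position 20–22: believe come has
  position 35–37: believe come has
  position 45–47: believe come has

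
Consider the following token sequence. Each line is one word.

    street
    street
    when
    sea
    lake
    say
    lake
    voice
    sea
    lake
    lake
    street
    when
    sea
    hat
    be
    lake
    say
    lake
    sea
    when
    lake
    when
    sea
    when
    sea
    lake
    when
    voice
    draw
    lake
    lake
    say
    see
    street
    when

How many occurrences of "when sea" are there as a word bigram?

4

Scanning the 35 overlapping bigram windows for "when sea":
  position 3–4: when sea
  position 13–14: when sea
  position 23–24: when sea
  position 25–26: when sea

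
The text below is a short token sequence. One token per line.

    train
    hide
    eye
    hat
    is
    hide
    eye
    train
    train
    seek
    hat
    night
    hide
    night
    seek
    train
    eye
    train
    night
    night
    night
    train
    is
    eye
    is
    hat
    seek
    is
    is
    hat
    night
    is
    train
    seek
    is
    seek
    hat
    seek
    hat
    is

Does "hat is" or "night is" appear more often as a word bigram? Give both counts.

"hat is" (2 vs 1)

"hat is": 2 occurrences
"night is": 1 occurrence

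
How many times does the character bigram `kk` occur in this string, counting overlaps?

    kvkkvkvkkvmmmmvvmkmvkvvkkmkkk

5

Sliding a length-2 window over the 29 characters (28 positions):
  position 3–4: kk
  position 8–9: kk
  position 24–25: kk
  position 27–28: kk
  position 28–29: kk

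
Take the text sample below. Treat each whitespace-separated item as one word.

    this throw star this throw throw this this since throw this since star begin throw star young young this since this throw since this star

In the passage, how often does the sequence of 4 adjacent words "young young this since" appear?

Scanning the 22 overlapping 4-gram windows for "young young this since":
  position 17–20: young young this since

1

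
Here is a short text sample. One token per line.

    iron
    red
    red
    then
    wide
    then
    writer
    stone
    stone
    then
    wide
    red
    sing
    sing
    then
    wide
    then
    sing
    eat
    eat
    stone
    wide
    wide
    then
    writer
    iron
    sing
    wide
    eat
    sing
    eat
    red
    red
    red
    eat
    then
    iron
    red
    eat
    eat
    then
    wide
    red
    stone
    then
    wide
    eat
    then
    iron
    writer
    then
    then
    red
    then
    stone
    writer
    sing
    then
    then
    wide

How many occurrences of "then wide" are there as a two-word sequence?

Scanning the 59 overlapping bigram windows for "then wide":
  position 4–5: then wide
  position 10–11: then wide
  position 15–16: then wide
  position 41–42: then wide
  position 45–46: then wide
  position 59–60: then wide

6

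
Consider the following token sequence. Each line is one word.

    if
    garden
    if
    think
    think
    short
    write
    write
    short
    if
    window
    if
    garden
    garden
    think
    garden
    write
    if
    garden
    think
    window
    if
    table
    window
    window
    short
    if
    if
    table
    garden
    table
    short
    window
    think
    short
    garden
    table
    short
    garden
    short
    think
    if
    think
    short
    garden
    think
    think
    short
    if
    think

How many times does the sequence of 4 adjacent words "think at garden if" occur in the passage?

0

Scanning the 47 overlapping 4-gram windows for "think at garden if":
  (none found)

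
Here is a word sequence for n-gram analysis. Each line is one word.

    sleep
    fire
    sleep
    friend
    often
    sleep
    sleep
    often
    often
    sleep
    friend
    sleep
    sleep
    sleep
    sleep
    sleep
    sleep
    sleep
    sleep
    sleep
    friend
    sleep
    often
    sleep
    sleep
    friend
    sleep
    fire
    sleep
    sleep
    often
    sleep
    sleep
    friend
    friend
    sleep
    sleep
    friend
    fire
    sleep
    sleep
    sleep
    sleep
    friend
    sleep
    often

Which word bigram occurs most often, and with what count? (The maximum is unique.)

Bigram frequencies (highest first):
  sleep sleep: 16
  sleep friend: 7
  friend sleep: 5
  often sleep: 4
  sleep often: 4
  fire sleep: 3
  … (5 more, each ≤ 2)

"sleep sleep", 16 times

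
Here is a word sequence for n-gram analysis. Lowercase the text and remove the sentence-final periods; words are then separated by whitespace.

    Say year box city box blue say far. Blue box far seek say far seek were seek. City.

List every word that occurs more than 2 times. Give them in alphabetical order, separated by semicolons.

box; far; say; seek

Unigram counts meeting the condition (more than 2 times):
  box: 3
  far: 3
  say: 3
  seek: 3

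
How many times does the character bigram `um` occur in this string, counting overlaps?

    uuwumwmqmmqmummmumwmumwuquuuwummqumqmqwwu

Sliding a length-2 window over the 41 characters (40 positions):
  position 4–5: um
  position 13–14: um
  position 17–18: um
  position 21–22: um
  position 30–31: um
  position 34–35: um

6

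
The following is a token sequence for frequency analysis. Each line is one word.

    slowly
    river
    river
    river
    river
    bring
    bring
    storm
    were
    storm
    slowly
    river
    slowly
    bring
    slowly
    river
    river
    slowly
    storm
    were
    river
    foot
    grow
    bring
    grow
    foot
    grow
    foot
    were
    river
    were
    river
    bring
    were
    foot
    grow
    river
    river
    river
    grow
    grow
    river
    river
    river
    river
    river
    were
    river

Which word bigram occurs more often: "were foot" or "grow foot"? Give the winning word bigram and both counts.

"grow foot" (2 vs 1)

"were foot": 1 occurrence
"grow foot": 2 occurrences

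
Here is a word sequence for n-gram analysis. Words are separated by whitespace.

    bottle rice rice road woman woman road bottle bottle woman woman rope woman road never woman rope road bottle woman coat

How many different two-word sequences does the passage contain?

15

21 tokens → 20 bigram windows in total.
Repeated bigrams (each contributes count−1 duplicates):
  bottle woman: 2
  road bottle: 2
  woman road: 2
  woman rope: 2
  woman woman: 2
5 duplicate windows → 20 − 5 = 15 distinct.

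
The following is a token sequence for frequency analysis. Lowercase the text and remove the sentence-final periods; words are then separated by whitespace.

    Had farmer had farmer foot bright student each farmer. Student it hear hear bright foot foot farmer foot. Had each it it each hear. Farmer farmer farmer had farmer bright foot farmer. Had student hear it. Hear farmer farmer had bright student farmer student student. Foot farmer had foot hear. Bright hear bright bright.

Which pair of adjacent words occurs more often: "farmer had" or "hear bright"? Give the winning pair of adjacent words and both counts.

"farmer had": 5 occurrences
"hear bright": 3 occurrences

"farmer had" (5 vs 3)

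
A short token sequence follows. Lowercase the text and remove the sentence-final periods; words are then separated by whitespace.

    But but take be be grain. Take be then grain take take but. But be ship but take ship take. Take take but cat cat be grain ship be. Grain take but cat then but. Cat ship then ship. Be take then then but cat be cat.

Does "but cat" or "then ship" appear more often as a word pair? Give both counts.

"but cat": 4 occurrences
"then ship": 1 occurrence

"but cat" (4 vs 1)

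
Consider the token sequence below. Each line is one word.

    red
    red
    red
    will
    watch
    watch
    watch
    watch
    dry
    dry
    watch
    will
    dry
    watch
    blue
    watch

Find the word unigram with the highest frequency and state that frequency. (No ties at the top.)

Unigram frequencies (highest first):
  watch: 7
  red: 3
  dry: 3
  will: 2
  blue: 1

"watch", 7 times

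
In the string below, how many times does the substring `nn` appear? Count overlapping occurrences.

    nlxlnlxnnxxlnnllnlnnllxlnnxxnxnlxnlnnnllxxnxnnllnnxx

8

Sliding a length-2 window over the 52 characters (51 positions):
  position 8–9: nn
  position 13–14: nn
  position 19–20: nn
  position 25–26: nn
  position 36–37: nn
  position 37–38: nn
  position 45–46: nn
  position 49–50: nn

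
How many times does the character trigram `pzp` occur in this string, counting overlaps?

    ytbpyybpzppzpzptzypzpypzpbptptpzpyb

Sliding a length-3 window over the 35 characters (33 positions):
  position 8–10: pzp
  position 11–13: pzp
  position 13–15: pzp
  position 19–21: pzp
  position 23–25: pzp
  position 31–33: pzp

6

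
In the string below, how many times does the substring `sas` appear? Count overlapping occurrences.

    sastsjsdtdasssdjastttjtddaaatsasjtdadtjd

2

Sliding a length-3 window over the 40 characters (38 positions):
  position 1–3: sas
  position 30–32: sas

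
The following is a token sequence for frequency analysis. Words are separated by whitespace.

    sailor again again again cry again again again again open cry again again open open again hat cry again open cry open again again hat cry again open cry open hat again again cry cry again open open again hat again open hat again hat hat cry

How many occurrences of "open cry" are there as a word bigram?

3

Scanning the 46 overlapping bigram windows for "open cry":
  position 10–11: open cry
  position 20–21: open cry
  position 28–29: open cry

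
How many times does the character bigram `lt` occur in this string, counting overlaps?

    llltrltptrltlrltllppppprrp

4

Sliding a length-2 window over the 26 characters (25 positions):
  position 3–4: lt
  position 6–7: lt
  position 11–12: lt
  position 15–16: lt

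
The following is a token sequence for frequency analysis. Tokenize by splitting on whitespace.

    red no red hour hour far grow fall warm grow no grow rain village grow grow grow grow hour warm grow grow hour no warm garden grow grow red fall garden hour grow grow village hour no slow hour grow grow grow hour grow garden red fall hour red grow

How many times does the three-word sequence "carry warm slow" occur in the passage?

Scanning the 48 overlapping trigram windows for "carry warm slow":
  (none found)

0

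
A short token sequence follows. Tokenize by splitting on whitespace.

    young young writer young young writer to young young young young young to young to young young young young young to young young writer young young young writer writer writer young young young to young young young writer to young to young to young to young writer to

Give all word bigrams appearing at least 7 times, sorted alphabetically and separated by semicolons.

to young; young to; young young

Bigram counts meeting the condition (at least 7 times):
  to young: 9
  young to: 7
  young young: 17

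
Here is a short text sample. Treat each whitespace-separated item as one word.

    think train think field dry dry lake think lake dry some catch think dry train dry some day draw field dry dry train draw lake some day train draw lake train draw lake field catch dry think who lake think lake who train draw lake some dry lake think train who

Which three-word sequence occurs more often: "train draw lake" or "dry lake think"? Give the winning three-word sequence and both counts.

"train draw lake" (4 vs 2)

"train draw lake": 4 occurrences
"dry lake think": 2 occurrences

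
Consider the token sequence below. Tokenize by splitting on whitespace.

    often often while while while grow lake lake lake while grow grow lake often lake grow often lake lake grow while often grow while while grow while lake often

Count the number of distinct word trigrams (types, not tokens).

26

29 tokens → 27 trigram windows in total.
Repeated trigrams (each contributes count−1 duplicates):
  while while grow: 2
1 duplicate windows → 27 − 1 = 26 distinct.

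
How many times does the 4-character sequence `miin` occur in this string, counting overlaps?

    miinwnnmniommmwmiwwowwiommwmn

Sliding a length-4 window over the 29 characters (26 positions):
  position 1–4: miin

1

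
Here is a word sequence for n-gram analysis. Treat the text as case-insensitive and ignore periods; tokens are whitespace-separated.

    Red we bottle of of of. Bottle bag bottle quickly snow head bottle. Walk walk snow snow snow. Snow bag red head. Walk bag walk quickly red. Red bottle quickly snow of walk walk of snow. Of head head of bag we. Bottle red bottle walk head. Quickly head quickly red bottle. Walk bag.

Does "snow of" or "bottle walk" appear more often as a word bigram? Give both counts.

"snow of": 2 occurrences
"bottle walk": 3 occurrences

"bottle walk" (3 vs 2)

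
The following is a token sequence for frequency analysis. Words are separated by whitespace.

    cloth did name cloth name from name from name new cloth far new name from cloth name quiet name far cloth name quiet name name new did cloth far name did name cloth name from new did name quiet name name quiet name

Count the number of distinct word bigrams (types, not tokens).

22

43 tokens → 42 bigram windows in total.
Repeated bigrams (each contributes count−1 duplicates):
  cloth name: 4
  name from: 4
  name quiet: 4
  quiet name: 4
  did name: 3
  cloth far: 2
  from name: 2
  name cloth: 2
  … (3 more repeated)
20 duplicate windows → 42 − 20 = 22 distinct.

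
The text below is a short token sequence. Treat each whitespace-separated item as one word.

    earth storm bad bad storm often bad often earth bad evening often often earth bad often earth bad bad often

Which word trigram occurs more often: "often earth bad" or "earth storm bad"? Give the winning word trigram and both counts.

"often earth bad" (3 vs 1)

"often earth bad": 3 occurrences
"earth storm bad": 1 occurrence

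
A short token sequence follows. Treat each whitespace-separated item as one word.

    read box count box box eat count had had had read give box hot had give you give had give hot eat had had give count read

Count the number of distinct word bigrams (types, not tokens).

27 tokens → 26 bigram windows in total.
Repeated bigrams (each contributes count−1 duplicates):
  had give: 3
  had had: 3
4 duplicate windows → 26 − 4 = 22 distinct.

22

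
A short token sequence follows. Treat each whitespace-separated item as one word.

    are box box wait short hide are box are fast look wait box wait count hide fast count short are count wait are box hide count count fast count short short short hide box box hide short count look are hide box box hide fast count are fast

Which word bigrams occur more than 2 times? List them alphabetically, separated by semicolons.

Bigram counts meeting the condition (more than 2 times):
  are box: 3
  box box: 3
  box hide: 3
  fast count: 3

are box; box box; box hide; fast count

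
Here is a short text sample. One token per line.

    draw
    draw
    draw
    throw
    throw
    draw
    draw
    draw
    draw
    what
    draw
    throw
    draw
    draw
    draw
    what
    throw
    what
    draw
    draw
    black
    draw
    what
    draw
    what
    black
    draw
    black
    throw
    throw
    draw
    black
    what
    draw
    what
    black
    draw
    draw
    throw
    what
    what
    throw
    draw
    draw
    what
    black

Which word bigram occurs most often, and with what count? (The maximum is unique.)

"draw draw", 10 times

Bigram frequencies (highest first):
  draw draw: 10
  draw what: 6
  throw draw: 4
  what draw: 4
  draw throw: 3
  draw black: 3
  … (8 more, each ≤ 3)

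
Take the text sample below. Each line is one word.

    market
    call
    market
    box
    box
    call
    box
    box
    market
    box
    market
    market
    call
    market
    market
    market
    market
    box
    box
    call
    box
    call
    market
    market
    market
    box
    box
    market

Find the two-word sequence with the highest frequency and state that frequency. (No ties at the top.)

"market market", 6 times

Bigram frequencies (highest first):
  market market: 6
  market box: 4
  box box: 4
  call market: 3
  box call: 3
  box market: 3
  … (2 more, each ≤ 2)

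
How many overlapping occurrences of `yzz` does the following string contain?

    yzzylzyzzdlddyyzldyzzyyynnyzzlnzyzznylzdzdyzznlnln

Sliding a length-3 window over the 50 characters (48 positions):
  position 1–3: yzz
  position 7–9: yzz
  position 19–21: yzz
  position 27–29: yzz
  position 33–35: yzz
  position 43–45: yzz

6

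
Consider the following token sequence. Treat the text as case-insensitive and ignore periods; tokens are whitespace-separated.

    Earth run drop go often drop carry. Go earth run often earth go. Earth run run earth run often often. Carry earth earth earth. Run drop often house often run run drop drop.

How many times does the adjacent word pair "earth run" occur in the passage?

5

Scanning the 32 overlapping bigram windows for "earth run":
  position 1–2: earth run
  position 9–10: earth run
  position 14–15: earth run
  position 17–18: earth run
  position 24–25: earth run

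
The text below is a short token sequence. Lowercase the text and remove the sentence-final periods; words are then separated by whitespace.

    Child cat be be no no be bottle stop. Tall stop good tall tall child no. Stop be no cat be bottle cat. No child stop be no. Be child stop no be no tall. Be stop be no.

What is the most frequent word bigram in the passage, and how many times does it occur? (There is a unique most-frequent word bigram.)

"be no", 5 times

Bigram frequencies (highest first):
  be no: 5
  no be: 3
  stop be: 3
  cat be: 2
  be bottle: 2
  child stop: 2
  … (21 more, each ≤ 1)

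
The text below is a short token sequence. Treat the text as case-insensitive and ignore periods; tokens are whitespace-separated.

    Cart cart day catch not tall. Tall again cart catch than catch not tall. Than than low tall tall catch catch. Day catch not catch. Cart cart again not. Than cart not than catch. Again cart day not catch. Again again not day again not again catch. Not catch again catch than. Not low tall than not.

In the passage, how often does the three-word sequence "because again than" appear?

0

Scanning the 55 overlapping trigram windows for "because again than":
  (none found)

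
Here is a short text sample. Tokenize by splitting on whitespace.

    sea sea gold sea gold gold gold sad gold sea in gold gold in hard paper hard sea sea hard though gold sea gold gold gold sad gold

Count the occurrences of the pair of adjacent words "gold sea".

Scanning the 27 overlapping bigram windows for "gold sea":
  position 3–4: gold sea
  position 9–10: gold sea
  position 22–23: gold sea

3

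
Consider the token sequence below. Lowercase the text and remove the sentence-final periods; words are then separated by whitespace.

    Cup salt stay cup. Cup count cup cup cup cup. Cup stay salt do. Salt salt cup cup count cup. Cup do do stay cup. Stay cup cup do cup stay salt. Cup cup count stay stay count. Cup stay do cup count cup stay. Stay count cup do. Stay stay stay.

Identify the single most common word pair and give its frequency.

"cup cup", 9 times

Bigram frequencies (highest first):
  cup cup: 9
  count cup: 5
  cup stay: 5
  cup count: 4
  stay stay: 4
  stay cup: 3
  … (14 more, each ≤ 3)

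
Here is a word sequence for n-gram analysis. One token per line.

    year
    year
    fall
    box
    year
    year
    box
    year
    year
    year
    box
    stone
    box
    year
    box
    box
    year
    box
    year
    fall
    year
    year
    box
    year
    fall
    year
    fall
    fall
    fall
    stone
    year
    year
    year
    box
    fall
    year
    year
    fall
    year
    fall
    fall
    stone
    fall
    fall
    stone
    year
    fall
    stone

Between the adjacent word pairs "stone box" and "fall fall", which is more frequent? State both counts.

"stone box": 1 occurrence
"fall fall": 4 occurrences

"fall fall" (4 vs 1)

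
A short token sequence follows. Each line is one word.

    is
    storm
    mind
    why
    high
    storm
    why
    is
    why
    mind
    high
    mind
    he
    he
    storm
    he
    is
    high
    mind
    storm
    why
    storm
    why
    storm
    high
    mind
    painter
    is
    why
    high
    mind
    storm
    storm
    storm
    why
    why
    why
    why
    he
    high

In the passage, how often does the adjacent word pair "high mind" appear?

4

Scanning the 39 overlapping bigram windows for "high mind":
  position 11–12: high mind
  position 18–19: high mind
  position 25–26: high mind
  position 30–31: high mind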